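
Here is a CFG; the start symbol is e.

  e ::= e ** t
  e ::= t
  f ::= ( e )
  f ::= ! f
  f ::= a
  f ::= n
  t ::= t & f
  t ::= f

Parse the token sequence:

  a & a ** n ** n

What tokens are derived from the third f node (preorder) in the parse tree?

n

[e [e [e [t [t [f a]] & [f a]]] ** [t [f n]]] ** [t [f n]]]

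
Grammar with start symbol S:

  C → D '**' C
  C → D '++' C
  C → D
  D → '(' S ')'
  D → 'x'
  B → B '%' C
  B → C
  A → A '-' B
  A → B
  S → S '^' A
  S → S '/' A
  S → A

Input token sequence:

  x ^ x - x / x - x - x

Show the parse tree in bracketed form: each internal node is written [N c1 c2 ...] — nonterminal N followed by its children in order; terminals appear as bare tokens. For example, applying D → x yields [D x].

[S [S [S [A [B [C [D x]]]]] ^ [A [A [B [C [D x]]]] - [B [C [D x]]]]] / [A [A [A [B [C [D x]]]] - [B [C [D x]]]] - [B [C [D x]]]]]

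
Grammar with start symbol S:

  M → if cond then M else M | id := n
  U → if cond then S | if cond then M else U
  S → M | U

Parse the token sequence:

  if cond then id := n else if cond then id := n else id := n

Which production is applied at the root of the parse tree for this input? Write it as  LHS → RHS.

S → M

[S [M if cond then [M id := n] else [M if cond then [M id := n] else [M id := n]]]]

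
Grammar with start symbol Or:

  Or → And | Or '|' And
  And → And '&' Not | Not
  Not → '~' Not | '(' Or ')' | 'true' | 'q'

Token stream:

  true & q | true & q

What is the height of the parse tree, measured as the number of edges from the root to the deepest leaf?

5

[Or [Or [And [And [Not true]] & [Not q]]] | [And [And [Not true]] & [Not q]]]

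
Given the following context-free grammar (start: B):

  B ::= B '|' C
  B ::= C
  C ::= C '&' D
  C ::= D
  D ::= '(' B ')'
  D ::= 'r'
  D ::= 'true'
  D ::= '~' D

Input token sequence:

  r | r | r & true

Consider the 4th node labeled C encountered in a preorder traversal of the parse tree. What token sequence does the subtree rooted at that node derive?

[B [B [B [C [D r]]] | [C [D r]]] | [C [C [D r]] & [D true]]]

r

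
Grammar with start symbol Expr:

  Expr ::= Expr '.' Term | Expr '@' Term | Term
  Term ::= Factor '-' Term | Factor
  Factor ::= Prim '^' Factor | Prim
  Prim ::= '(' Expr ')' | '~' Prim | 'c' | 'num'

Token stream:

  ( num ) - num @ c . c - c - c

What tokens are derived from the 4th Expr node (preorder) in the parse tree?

num

[Expr [Expr [Expr [Term [Factor [Prim ( [Expr [Term [Factor [Prim num]]]] )]] - [Term [Factor [Prim num]]]]] @ [Term [Factor [Prim c]]]] . [Term [Factor [Prim c]] - [Term [Factor [Prim c]] - [Term [Factor [Prim c]]]]]]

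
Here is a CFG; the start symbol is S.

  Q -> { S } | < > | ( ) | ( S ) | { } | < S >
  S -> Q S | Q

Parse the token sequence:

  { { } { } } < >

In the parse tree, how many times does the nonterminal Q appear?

4

[S [Q { [S [Q { }] [S [Q { }]]] }] [S [Q < >]]]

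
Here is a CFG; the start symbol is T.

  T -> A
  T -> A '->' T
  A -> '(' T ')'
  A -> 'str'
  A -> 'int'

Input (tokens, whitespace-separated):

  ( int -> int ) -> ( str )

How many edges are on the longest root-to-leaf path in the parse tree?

5

[T [A ( [T [A int] -> [T [A int]]] )] -> [T [A ( [T [A str]] )]]]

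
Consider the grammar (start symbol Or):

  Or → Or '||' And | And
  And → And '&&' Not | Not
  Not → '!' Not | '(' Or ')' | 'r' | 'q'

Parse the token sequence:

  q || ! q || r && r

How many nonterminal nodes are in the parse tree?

[Or [Or [Or [And [Not q]]] || [And [Not ! [Not q]]]] || [And [And [Not r]] && [Not r]]]

12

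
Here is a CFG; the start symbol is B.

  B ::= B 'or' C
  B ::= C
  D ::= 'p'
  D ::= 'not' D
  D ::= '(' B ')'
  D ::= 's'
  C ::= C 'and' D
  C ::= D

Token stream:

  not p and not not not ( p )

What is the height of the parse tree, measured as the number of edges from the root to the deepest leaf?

[B [C [C [D not [D p]]] and [D not [D not [D not [D ( [B [C [D p]]] )]]]]]]

9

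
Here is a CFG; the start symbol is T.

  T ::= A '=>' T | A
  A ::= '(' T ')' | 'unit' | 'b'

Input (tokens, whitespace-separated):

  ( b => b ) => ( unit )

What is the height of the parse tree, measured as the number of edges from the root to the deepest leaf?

[T [A ( [T [A b] => [T [A b]]] )] => [T [A ( [T [A unit]] )]]]

5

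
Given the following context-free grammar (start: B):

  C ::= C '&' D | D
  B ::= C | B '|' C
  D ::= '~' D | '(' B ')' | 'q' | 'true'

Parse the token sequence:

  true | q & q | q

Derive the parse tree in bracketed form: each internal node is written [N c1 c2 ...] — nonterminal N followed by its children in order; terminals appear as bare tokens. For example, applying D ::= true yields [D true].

[B [B [B [C [D true]]] | [C [C [D q]] & [D q]]] | [C [D q]]]

B
B | C
B | C | C
C | C | C
D | C | C
true | C | C
true | C & D | C
true | D & D | C
true | q & D | C
true | q & q | C
true | q & q | D
true | q & q | q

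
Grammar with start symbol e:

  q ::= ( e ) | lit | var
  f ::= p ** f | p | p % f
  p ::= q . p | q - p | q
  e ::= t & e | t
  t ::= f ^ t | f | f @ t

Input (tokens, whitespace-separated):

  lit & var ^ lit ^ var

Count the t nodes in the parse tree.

[e [t [f [p [q lit]]]] & [e [t [f [p [q var]]] ^ [t [f [p [q lit]]] ^ [t [f [p [q var]]]]]]]]

4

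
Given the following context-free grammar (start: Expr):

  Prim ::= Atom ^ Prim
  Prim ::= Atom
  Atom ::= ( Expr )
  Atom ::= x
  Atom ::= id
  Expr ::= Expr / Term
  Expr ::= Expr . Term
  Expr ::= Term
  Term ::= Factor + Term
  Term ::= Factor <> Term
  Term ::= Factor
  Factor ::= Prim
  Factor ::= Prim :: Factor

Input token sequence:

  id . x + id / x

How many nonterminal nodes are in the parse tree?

19

[Expr [Expr [Expr [Term [Factor [Prim [Atom id]]]]] . [Term [Factor [Prim [Atom x]]] + [Term [Factor [Prim [Atom id]]]]]] / [Term [Factor [Prim [Atom x]]]]]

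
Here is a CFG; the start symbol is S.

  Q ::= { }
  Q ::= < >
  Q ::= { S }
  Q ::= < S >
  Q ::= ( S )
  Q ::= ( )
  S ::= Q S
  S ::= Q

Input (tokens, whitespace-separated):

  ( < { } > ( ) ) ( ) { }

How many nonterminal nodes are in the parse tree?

[S [Q ( [S [Q < [S [Q { }]] >] [S [Q ( )]]] )] [S [Q ( )] [S [Q { }]]]]

12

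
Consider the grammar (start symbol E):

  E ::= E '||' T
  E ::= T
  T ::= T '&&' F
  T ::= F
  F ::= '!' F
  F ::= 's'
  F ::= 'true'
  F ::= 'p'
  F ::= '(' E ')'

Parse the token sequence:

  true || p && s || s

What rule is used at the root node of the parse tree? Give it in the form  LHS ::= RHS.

E ::= E '||' T

[E [E [E [T [F true]]] || [T [T [F p]] && [F s]]] || [T [F s]]]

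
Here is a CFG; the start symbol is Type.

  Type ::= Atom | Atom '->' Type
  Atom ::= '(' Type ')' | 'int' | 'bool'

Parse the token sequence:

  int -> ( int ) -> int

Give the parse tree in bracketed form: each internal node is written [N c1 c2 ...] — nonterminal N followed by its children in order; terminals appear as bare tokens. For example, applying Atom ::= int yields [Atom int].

[Type [Atom int] -> [Type [Atom ( [Type [Atom int]] )] -> [Type [Atom int]]]]

Type
Atom -> Type
int -> Type
int -> Atom -> Type
int -> ( Type ) -> Type
int -> ( Atom ) -> Type
int -> ( int ) -> Type
int -> ( int ) -> Atom
int -> ( int ) -> int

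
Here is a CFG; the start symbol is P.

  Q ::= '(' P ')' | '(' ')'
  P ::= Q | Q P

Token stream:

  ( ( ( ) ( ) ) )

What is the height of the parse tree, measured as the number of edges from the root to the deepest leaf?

[P [Q ( [P [Q ( [P [Q ( )] [P [Q ( )]]] )]] )]]

7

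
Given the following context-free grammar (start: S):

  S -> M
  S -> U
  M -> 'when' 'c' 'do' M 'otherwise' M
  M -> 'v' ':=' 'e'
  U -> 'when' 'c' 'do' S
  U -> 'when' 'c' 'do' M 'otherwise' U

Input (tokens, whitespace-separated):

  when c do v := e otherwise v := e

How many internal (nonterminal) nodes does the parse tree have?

4

[S [M when c do [M v := e] otherwise [M v := e]]]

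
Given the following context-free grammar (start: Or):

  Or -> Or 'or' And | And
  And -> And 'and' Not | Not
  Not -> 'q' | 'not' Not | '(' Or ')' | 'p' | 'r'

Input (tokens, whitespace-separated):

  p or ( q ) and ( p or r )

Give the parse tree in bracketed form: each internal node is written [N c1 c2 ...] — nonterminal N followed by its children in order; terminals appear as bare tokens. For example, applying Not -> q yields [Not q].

[Or [Or [And [Not p]]] or [And [And [Not ( [Or [And [Not q]]] )]] and [Not ( [Or [Or [And [Not p]]] or [And [Not r]]] )]]]

Or
Or or And
And or And
Not or And
p or And
p or And and Not
p or Not and Not
p or ( Or ) and Not
p or ( And ) and Not
p or ( Not ) and Not
p or ( q ) and Not
p or ( q ) and ( Or )
p or ( q ) and ( Or or And )
p or ( q ) and ( And or And )
p or ( q ) and ( Not or And )
p or ( q ) and ( p or And )
p or ( q ) and ( p or Not )
p or ( q ) and ( p or r )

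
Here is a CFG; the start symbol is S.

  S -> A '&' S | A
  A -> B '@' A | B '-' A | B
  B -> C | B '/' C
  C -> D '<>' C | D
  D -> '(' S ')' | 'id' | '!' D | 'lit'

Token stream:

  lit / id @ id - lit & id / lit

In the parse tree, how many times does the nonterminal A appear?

[S [A [B [B [C [D lit]]] / [C [D id]]] @ [A [B [C [D id]]] - [A [B [C [D lit]]]]]] & [S [A [B [B [C [D id]]] / [C [D lit]]]]]]

4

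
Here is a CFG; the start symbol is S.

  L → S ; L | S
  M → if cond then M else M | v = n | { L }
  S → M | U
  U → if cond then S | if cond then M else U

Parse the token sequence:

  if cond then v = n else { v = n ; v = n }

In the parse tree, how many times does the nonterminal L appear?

2

[S [M if cond then [M v = n] else [M { [L [S [M v = n]] ; [L [S [M v = n]]]] }]]]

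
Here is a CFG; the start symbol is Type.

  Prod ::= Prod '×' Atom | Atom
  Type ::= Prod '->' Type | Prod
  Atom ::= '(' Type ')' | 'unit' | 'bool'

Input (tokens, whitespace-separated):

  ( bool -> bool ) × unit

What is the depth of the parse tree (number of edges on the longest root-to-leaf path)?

[Type [Prod [Prod [Atom ( [Type [Prod [Atom bool]] -> [Type [Prod [Atom bool]]]] )]] × [Atom unit]]]

8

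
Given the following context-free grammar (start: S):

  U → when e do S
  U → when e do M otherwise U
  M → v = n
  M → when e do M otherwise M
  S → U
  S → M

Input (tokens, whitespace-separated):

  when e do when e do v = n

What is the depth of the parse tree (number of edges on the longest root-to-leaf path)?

6

[S [U when e do [S [U when e do [S [M v = n]]]]]]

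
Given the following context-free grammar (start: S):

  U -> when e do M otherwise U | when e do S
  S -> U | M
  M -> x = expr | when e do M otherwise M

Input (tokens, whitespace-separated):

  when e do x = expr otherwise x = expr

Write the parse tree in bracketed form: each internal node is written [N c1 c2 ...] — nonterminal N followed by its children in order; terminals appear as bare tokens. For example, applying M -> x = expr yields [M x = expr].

[S [M when e do [M x = expr] otherwise [M x = expr]]]

S
M
when e do M otherwise M
when e do x = expr otherwise M
when e do x = expr otherwise x = expr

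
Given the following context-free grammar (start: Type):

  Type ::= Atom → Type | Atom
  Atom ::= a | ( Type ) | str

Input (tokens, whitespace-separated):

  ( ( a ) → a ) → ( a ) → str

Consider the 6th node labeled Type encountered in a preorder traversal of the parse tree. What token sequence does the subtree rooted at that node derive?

a

[Type [Atom ( [Type [Atom ( [Type [Atom a]] )] → [Type [Atom a]]] )] → [Type [Atom ( [Type [Atom a]] )] → [Type [Atom str]]]]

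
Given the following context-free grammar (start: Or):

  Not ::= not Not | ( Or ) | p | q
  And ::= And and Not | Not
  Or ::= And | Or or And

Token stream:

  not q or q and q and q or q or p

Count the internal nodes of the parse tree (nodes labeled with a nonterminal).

[Or [Or [Or [Or [And [Not not [Not q]]]] or [And [And [And [Not q]] and [Not q]] and [Not q]]] or [And [Not q]]] or [And [Not p]]]

17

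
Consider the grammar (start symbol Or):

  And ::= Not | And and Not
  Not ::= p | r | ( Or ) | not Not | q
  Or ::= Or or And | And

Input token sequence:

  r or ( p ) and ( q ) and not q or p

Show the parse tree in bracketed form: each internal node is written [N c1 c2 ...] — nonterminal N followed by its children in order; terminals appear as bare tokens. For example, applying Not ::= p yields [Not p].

[Or [Or [Or [And [Not r]]] or [And [And [And [Not ( [Or [And [Not p]]] )]] and [Not ( [Or [And [Not q]]] )]] and [Not not [Not q]]]] or [And [Not p]]]

Or
Or or And
Or or And or And
And or And or And
Not or And or And
r or And or And
r or And and Not or And
r or And and Not and Not or And
r or Not and Not and Not or And
r or ( Or ) and Not and Not or And
r or ( And ) and Not and Not or And
r or ( Not ) and Not and Not or And
r or ( p ) and Not and Not or And
r or ( p ) and ( Or ) and Not or And
r or ( p ) and ( And ) and Not or And
r or ( p ) and ( Not ) and Not or And
r or ( p ) and ( q ) and Not or And
r or ( p ) and ( q ) and not Not or And
r or ( p ) and ( q ) and not q or And
r or ( p ) and ( q ) and not q or Not
r or ( p ) and ( q ) and not q or p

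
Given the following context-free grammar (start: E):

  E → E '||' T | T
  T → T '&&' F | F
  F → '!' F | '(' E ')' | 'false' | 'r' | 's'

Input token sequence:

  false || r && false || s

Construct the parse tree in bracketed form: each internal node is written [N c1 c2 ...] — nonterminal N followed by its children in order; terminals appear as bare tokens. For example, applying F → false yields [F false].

[E [E [E [T [F false]]] || [T [T [F r]] && [F false]]] || [T [F s]]]

E
E || T
E || T || T
T || T || T
F || T || T
false || T || T
false || T && F || T
false || F && F || T
false || r && F || T
false || r && false || T
false || r && false || F
false || r && false || s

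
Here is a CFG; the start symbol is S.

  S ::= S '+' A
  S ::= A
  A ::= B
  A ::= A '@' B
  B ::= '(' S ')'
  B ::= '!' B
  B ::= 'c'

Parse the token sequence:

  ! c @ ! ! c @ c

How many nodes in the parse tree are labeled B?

6

[S [A [A [A [B ! [B c]]] @ [B ! [B ! [B c]]]] @ [B c]]]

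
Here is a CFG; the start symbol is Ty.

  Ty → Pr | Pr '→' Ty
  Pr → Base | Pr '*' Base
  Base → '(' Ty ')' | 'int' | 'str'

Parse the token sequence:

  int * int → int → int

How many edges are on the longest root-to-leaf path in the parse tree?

5

[Ty [Pr [Pr [Base int]] * [Base int]] → [Ty [Pr [Base int]] → [Ty [Pr [Base int]]]]]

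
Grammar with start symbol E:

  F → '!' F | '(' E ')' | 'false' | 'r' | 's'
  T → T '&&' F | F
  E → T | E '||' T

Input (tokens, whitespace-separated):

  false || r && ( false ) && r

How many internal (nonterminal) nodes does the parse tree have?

13

[E [E [T [F false]]] || [T [T [T [F r]] && [F ( [E [T [F false]]] )]] && [F r]]]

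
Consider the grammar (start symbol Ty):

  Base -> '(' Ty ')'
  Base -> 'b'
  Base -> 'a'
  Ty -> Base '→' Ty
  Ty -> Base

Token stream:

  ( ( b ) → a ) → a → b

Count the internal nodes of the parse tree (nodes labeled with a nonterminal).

12

[Ty [Base ( [Ty [Base ( [Ty [Base b]] )] → [Ty [Base a]]] )] → [Ty [Base a] → [Ty [Base b]]]]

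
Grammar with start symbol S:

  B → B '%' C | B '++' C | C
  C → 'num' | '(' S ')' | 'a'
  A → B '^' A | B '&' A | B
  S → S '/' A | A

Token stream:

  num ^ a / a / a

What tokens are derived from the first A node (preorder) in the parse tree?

num ^ a

[S [S [S [A [B [C num]] ^ [A [B [C a]]]]] / [A [B [C a]]]] / [A [B [C a]]]]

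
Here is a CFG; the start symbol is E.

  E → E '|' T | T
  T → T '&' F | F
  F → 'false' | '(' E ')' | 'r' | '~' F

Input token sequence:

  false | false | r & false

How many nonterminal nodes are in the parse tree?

[E [E [E [T [F false]]] | [T [F false]]] | [T [T [F r]] & [F false]]]

11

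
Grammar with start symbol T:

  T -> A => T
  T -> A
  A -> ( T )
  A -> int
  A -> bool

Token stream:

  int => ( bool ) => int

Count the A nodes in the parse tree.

4

[T [A int] => [T [A ( [T [A bool]] )] => [T [A int]]]]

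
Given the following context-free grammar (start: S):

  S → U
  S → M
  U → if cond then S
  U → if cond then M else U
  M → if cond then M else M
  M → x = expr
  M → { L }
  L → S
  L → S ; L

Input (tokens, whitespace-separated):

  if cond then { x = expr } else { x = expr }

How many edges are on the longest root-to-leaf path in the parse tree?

6

[S [M if cond then [M { [L [S [M x = expr]]] }] else [M { [L [S [M x = expr]]] }]]]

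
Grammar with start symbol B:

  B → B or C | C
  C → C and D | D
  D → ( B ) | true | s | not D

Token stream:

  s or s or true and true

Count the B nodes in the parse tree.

[B [B [B [C [D s]]] or [C [D s]]] or [C [C [D true]] and [D true]]]

3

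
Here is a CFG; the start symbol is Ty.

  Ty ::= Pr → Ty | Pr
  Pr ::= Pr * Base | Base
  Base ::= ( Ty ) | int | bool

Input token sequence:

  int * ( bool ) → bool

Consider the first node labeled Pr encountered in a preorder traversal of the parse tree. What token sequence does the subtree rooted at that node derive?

[Ty [Pr [Pr [Base int]] * [Base ( [Ty [Pr [Base bool]]] )]] → [Ty [Pr [Base bool]]]]

int * ( bool )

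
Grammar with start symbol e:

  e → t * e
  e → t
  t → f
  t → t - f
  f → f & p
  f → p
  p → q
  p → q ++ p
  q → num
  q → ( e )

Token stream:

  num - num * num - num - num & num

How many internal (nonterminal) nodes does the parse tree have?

[e [t [t [f [p [q num]]]] - [f [p [q num]]]] * [e [t [t [t [f [p [q num]]]] - [f [p [q num]]]] - [f [f [p [q num]]] & [p [q num]]]]]]

25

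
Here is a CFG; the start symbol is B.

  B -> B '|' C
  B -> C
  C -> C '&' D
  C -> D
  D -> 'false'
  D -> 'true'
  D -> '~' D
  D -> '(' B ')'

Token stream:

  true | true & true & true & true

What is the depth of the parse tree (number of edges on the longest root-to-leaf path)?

[B [B [C [D true]]] | [C [C [C [C [D true]] & [D true]] & [D true]] & [D true]]]

6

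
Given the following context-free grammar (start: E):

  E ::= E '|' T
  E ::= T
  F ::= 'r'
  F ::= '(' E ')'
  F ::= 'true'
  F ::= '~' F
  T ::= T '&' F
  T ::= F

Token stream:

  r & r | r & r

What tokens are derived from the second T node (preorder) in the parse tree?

r

[E [E [T [T [F r]] & [F r]]] | [T [T [F r]] & [F r]]]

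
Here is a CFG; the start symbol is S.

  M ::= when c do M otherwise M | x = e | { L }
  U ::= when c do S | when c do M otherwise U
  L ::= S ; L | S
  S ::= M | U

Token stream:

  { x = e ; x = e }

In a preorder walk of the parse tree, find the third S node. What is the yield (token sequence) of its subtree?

[S [M { [L [S [M x = e]] ; [L [S [M x = e]]]] }]]

x = e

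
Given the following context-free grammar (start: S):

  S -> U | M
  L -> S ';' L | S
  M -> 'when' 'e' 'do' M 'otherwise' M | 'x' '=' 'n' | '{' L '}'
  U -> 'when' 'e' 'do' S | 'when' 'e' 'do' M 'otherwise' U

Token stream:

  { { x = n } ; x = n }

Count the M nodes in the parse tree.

[S [M { [L [S [M { [L [S [M x = n]]] }]] ; [L [S [M x = n]]]] }]]

4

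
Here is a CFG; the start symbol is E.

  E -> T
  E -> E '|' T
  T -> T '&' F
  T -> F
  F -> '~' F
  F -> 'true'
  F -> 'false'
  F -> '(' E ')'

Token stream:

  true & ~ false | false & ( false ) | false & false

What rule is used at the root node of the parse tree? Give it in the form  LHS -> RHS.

E -> E '|' T

[E [E [E [T [T [F true]] & [F ~ [F false]]]] | [T [T [F false]] & [F ( [E [T [F false]]] )]]] | [T [T [F false]] & [F false]]]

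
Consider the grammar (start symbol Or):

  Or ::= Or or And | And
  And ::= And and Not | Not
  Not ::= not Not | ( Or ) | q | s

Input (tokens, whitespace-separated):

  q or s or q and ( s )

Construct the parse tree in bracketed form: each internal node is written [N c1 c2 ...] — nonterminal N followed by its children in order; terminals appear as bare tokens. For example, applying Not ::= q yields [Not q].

[Or [Or [Or [And [Not q]]] or [And [Not s]]] or [And [And [Not q]] and [Not ( [Or [And [Not s]]] )]]]

Or
Or or And
Or or And or And
And or And or And
Not or And or And
q or And or And
q or Not or And
q or s or And
q or s or And and Not
q or s or Not and Not
q or s or q and Not
q or s or q and ( Or )
q or s or q and ( And )
q or s or q and ( Not )
q or s or q and ( s )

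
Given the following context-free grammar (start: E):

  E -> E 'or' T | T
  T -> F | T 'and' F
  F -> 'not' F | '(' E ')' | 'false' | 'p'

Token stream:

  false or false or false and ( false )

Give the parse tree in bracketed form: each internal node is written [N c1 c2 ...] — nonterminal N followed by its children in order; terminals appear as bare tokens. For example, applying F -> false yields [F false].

[E [E [E [T [F false]]] or [T [F false]]] or [T [T [F false]] and [F ( [E [T [F false]]] )]]]

E
E or T
E or T or T
T or T or T
F or T or T
false or T or T
false or F or T
false or false or T
false or false or T and F
false or false or F and F
false or false or false and F
false or false or false and ( E )
false or false or false and ( T )
false or false or false and ( F )
false or false or false and ( false )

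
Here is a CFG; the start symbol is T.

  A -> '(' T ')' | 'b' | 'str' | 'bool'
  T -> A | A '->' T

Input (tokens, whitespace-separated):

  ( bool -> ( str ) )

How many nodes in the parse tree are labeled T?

4

[T [A ( [T [A bool] -> [T [A ( [T [A str]] )]]] )]]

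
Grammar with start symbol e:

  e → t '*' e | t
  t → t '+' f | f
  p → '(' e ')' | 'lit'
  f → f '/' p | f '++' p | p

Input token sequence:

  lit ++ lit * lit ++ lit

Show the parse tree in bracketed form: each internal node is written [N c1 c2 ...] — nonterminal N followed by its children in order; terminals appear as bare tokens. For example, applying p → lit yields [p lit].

[e [t [f [f [p lit]] ++ [p lit]]] * [e [t [f [f [p lit]] ++ [p lit]]]]]

e
t * e
f * e
f ++ p * e
p ++ p * e
lit ++ p * e
lit ++ lit * e
lit ++ lit * t
lit ++ lit * f
lit ++ lit * f ++ p
lit ++ lit * p ++ p
lit ++ lit * lit ++ p
lit ++ lit * lit ++ lit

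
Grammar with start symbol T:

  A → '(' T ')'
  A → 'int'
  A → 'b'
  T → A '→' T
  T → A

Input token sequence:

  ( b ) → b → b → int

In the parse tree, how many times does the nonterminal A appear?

5

[T [A ( [T [A b]] )] → [T [A b] → [T [A b] → [T [A int]]]]]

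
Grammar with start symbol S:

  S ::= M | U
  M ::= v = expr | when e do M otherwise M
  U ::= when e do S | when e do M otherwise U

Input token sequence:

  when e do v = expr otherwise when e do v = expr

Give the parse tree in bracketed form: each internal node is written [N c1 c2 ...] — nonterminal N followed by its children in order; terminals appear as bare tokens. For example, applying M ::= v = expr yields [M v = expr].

[S [U when e do [M v = expr] otherwise [U when e do [S [M v = expr]]]]]

S
U
when e do M otherwise U
when e do v = expr otherwise U
when e do v = expr otherwise when e do S
when e do v = expr otherwise when e do M
when e do v = expr otherwise when e do v = expr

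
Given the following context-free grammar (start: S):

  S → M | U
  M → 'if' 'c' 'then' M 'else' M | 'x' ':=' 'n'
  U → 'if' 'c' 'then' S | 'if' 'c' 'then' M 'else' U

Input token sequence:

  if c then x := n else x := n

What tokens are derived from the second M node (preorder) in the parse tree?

x := n

[S [M if c then [M x := n] else [M x := n]]]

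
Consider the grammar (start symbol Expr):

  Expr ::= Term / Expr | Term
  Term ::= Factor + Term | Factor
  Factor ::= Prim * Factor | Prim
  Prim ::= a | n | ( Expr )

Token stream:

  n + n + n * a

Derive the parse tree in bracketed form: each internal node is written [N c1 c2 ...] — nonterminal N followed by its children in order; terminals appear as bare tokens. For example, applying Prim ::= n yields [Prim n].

[Expr [Term [Factor [Prim n]] + [Term [Factor [Prim n]] + [Term [Factor [Prim n] * [Factor [Prim a]]]]]]]

Expr
Term
Factor + Term
Prim + Term
n + Term
n + Factor + Term
n + Prim + Term
n + n + Term
n + n + Factor
n + n + Prim * Factor
n + n + n * Factor
n + n + n * Prim
n + n + n * a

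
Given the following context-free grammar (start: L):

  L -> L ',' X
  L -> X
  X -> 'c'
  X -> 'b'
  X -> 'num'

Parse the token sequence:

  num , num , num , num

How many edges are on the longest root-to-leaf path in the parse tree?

[L [L [L [L [X num]] , [X num]] , [X num]] , [X num]]

5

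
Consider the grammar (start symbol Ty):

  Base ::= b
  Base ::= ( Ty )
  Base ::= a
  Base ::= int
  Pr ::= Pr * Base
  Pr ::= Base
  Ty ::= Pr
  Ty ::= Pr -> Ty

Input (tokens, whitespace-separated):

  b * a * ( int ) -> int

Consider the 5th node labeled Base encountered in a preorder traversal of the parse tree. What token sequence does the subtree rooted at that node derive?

[Ty [Pr [Pr [Pr [Base b]] * [Base a]] * [Base ( [Ty [Pr [Base int]]] )]] -> [Ty [Pr [Base int]]]]

int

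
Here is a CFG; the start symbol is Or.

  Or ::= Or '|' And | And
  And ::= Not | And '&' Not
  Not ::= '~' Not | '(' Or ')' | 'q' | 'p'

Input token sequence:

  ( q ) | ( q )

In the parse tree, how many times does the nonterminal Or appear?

[Or [Or [And [Not ( [Or [And [Not q]]] )]]] | [And [Not ( [Or [And [Not q]]] )]]]

4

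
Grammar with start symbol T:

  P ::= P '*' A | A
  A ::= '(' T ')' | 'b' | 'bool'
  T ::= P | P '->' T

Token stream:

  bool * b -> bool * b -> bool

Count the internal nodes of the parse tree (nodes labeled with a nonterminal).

[T [P [P [A bool]] * [A b]] -> [T [P [P [A bool]] * [A b]] -> [T [P [A bool]]]]]

13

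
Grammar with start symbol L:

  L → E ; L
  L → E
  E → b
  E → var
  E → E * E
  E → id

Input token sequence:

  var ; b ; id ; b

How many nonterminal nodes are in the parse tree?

[L [E var] ; [L [E b] ; [L [E id] ; [L [E b]]]]]

8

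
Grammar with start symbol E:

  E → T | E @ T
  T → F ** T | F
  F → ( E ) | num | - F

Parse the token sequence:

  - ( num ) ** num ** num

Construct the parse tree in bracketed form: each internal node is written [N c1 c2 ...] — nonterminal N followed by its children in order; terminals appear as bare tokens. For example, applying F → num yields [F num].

[E [T [F - [F ( [E [T [F num]]] )]] ** [T [F num] ** [T [F num]]]]]

E
T
F ** T
- F ** T
- ( E ) ** T
- ( T ) ** T
- ( F ) ** T
- ( num ) ** T
- ( num ) ** F ** T
- ( num ) ** num ** T
- ( num ) ** num ** F
- ( num ) ** num ** num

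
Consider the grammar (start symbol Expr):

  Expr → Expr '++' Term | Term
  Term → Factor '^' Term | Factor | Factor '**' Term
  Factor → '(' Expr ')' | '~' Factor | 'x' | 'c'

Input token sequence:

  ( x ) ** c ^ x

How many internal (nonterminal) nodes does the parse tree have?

[Expr [Term [Factor ( [Expr [Term [Factor x]]] )] ** [Term [Factor c] ^ [Term [Factor x]]]]]

10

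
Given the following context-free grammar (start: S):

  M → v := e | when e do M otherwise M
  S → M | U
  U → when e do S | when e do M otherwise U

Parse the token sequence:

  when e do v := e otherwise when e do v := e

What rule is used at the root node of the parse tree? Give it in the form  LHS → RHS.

S → U

[S [U when e do [M v := e] otherwise [U when e do [S [M v := e]]]]]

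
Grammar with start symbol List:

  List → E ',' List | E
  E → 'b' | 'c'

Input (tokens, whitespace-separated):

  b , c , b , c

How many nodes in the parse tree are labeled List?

[List [E b] , [List [E c] , [List [E b] , [List [E c]]]]]

4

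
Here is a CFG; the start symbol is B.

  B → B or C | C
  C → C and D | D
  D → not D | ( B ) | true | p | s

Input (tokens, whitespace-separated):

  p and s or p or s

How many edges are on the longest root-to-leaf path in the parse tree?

[B [B [B [C [C [D p]] and [D s]]] or [C [D p]]] or [C [D s]]]

6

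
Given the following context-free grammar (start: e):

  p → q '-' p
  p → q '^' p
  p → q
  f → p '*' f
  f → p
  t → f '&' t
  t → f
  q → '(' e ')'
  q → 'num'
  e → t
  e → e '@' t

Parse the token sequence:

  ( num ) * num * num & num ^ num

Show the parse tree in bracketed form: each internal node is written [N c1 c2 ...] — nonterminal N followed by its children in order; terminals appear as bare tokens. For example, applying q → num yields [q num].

[e [t [f [p [q ( [e [t [f [p [q num]]]]] )]] * [f [p [q num]] * [f [p [q num]]]]] & [t [f [p [q num] ^ [p [q num]]]]]]]

e
t
f & t
p * f & t
q * f & t
( e ) * f & t
( t ) * f & t
( f ) * f & t
( p ) * f & t
( q ) * f & t
( num ) * f & t
( num ) * p * f & t
( num ) * q * f & t
( num ) * num * f & t
( num ) * num * p & t
( num ) * num * q & t
( num ) * num * num & t
( num ) * num * num & f
( num ) * num * num & p
( num ) * num * num & q ^ p
( num ) * num * num & num ^ p
( num ) * num * num & num ^ q
( num ) * num * num & num ^ num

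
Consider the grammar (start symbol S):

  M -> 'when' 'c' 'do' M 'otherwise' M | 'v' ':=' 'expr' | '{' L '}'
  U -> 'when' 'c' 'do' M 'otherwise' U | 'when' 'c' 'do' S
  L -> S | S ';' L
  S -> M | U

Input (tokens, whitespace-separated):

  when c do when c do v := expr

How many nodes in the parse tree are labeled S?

3

[S [U when c do [S [U when c do [S [M v := expr]]]]]]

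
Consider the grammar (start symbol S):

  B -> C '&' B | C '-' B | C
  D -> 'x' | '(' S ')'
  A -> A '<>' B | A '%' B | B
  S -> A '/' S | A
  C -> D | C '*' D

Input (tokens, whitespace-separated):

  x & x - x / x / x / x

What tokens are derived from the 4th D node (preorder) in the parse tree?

x

[S [A [B [C [D x]] & [B [C [D x]] - [B [C [D x]]]]]] / [S [A [B [C [D x]]]] / [S [A [B [C [D x]]]] / [S [A [B [C [D x]]]]]]]]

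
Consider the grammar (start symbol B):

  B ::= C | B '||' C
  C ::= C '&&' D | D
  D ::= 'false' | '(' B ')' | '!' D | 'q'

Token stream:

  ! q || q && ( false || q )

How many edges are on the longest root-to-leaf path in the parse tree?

[B [B [C [D ! [D q]]]] || [C [C [D q]] && [D ( [B [B [C [D false]]] || [C [D q]]] )]]]

7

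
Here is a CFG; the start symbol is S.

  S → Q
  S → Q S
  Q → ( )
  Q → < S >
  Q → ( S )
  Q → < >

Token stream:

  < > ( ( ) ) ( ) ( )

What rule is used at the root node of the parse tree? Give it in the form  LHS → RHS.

[S [Q < >] [S [Q ( [S [Q ( )]] )] [S [Q ( )] [S [Q ( )]]]]]

S → Q S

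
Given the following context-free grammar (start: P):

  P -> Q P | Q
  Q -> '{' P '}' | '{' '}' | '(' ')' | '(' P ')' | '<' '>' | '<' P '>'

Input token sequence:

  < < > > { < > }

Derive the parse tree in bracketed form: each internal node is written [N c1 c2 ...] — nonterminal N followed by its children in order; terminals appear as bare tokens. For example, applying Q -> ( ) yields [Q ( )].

[P [Q < [P [Q < >]] >] [P [Q { [P [Q < >]] }]]]

P
Q P
< P > P
< Q > P
< < > > P
< < > > Q
< < > > { P }
< < > > { Q }
< < > > { < > }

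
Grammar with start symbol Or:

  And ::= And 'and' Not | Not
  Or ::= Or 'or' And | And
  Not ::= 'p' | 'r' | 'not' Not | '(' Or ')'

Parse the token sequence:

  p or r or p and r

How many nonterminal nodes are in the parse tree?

11

[Or [Or [Or [And [Not p]]] or [And [Not r]]] or [And [And [Not p]] and [Not r]]]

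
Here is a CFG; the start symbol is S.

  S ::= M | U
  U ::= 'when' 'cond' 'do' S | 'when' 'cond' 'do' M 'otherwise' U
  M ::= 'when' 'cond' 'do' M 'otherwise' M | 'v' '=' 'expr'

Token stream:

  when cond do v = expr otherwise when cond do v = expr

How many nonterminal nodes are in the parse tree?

6

[S [U when cond do [M v = expr] otherwise [U when cond do [S [M v = expr]]]]]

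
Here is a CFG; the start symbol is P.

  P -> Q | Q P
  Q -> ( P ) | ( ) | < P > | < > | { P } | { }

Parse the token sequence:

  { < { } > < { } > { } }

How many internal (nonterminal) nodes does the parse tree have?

12

[P [Q { [P [Q < [P [Q { }]] >] [P [Q < [P [Q { }]] >] [P [Q { }]]]] }]]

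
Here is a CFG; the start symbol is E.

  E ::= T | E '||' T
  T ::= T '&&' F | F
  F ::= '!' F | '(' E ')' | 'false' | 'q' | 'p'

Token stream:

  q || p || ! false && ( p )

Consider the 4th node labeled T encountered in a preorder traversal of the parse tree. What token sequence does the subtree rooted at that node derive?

! false

[E [E [E [T [F q]]] || [T [F p]]] || [T [T [F ! [F false]]] && [F ( [E [T [F p]]] )]]]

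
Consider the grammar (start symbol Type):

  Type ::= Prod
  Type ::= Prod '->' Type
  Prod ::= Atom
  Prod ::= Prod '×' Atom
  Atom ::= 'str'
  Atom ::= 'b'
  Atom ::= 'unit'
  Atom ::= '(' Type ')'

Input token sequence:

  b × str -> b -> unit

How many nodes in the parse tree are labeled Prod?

4

[Type [Prod [Prod [Atom b]] × [Atom str]] -> [Type [Prod [Atom b]] -> [Type [Prod [Atom unit]]]]]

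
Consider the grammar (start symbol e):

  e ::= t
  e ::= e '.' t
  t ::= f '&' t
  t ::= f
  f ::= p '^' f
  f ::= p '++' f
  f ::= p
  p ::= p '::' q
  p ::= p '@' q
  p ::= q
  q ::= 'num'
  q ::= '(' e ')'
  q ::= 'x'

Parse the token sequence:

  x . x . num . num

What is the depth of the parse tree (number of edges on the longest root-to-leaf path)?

8

[e [e [e [e [t [f [p [q x]]]]] . [t [f [p [q x]]]]] . [t [f [p [q num]]]]] . [t [f [p [q num]]]]]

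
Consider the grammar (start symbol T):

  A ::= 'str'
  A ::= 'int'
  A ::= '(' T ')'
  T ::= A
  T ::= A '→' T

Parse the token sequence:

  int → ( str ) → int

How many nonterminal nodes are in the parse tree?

8

[T [A int] → [T [A ( [T [A str]] )] → [T [A int]]]]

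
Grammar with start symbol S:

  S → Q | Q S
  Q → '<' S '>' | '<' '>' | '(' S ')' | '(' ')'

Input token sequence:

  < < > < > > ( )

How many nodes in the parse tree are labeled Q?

[S [Q < [S [Q < >] [S [Q < >]]] >] [S [Q ( )]]]

4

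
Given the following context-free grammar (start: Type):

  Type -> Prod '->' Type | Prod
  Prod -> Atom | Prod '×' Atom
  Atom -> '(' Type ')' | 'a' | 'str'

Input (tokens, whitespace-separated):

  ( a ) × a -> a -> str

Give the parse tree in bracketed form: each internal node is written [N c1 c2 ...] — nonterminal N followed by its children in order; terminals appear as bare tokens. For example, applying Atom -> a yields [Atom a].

[Type [Prod [Prod [Atom ( [Type [Prod [Atom a]]] )]] × [Atom a]] -> [Type [Prod [Atom a]] -> [Type [Prod [Atom str]]]]]

Type
Prod -> Type
Prod × Atom -> Type
Atom × Atom -> Type
( Type ) × Atom -> Type
( Prod ) × Atom -> Type
( Atom ) × Atom -> Type
( a ) × Atom -> Type
( a ) × a -> Type
( a ) × a -> Prod -> Type
( a ) × a -> Atom -> Type
( a ) × a -> a -> Type
( a ) × a -> a -> Prod
( a ) × a -> a -> Atom
( a ) × a -> a -> str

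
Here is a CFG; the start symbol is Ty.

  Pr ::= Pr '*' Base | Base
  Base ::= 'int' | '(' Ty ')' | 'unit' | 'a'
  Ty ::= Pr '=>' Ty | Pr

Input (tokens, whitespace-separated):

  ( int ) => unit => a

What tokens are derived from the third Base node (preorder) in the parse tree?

[Ty [Pr [Base ( [Ty [Pr [Base int]]] )]] => [Ty [Pr [Base unit]] => [Ty [Pr [Base a]]]]]

unit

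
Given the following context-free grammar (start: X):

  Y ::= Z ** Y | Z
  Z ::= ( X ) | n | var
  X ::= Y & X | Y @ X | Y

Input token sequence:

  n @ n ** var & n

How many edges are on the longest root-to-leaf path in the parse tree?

5

[X [Y [Z n]] @ [X [Y [Z n] ** [Y [Z var]]] & [X [Y [Z n]]]]]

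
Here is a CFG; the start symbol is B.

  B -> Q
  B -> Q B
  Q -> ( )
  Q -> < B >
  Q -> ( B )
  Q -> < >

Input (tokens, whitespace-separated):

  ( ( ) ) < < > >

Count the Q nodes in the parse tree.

4

[B [Q ( [B [Q ( )]] )] [B [Q < [B [Q < >]] >]]]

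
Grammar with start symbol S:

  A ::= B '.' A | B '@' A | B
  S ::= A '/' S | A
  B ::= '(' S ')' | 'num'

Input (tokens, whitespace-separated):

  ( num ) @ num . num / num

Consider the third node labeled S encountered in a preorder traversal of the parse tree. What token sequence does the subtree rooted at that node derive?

num

[S [A [B ( [S [A [B num]]] )] @ [A [B num] . [A [B num]]]] / [S [A [B num]]]]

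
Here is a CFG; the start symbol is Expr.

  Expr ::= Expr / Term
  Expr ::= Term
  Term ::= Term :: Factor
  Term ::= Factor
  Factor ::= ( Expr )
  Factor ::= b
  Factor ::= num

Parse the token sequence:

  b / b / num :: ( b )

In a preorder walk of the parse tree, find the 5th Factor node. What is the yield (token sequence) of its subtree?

b

[Expr [Expr [Expr [Term [Factor b]]] / [Term [Factor b]]] / [Term [Term [Factor num]] :: [Factor ( [Expr [Term [Factor b]]] )]]]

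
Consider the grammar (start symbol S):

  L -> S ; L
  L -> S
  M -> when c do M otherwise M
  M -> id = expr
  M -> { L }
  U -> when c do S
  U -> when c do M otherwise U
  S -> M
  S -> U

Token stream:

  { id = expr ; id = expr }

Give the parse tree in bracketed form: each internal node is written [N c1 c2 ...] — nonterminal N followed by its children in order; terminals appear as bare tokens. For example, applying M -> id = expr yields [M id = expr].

S
M
{ L }
{ S ; L }
{ M ; L }
{ id = expr ; L }
{ id = expr ; S }
{ id = expr ; M }
{ id = expr ; id = expr }

[S [M { [L [S [M id = expr]] ; [L [S [M id = expr]]]] }]]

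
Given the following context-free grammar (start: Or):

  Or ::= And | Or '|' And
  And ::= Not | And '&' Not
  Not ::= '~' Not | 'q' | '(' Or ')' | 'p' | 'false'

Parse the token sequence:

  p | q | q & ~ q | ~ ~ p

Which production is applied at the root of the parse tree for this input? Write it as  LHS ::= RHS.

Or ::= Or '|' And

[Or [Or [Or [Or [And [Not p]]] | [And [Not q]]] | [And [And [Not q]] & [Not ~ [Not q]]]] | [And [Not ~ [Not ~ [Not p]]]]]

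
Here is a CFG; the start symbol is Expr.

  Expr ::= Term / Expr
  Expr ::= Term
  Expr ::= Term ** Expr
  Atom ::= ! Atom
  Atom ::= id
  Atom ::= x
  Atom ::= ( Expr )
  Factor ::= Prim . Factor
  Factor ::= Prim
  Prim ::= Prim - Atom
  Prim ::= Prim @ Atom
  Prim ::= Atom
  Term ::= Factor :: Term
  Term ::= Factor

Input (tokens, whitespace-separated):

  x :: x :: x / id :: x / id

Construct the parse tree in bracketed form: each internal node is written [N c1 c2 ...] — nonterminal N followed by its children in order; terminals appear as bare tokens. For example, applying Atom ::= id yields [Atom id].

[Expr [Term [Factor [Prim [Atom x]]] :: [Term [Factor [Prim [Atom x]]] :: [Term [Factor [Prim [Atom x]]]]]] / [Expr [Term [Factor [Prim [Atom id]]] :: [Term [Factor [Prim [Atom x]]]]] / [Expr [Term [Factor [Prim [Atom id]]]]]]]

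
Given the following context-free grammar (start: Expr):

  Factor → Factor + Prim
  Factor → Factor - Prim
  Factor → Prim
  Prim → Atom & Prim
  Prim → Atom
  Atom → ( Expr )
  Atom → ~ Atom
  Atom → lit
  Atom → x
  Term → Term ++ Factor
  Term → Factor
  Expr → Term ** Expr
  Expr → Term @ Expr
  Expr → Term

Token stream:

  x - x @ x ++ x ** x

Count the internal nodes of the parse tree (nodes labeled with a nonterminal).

22

[Expr [Term [Factor [Factor [Prim [Atom x]]] - [Prim [Atom x]]]] @ [Expr [Term [Term [Factor [Prim [Atom x]]]] ++ [Factor [Prim [Atom x]]]] ** [Expr [Term [Factor [Prim [Atom x]]]]]]]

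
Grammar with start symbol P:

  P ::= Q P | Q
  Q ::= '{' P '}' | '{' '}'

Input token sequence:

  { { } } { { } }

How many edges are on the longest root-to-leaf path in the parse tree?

[P [Q { [P [Q { }]] }] [P [Q { [P [Q { }]] }]]]

5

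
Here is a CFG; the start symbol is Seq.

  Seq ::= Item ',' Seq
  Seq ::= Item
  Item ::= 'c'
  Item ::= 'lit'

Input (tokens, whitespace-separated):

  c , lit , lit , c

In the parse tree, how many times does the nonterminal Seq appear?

[Seq [Item c] , [Seq [Item lit] , [Seq [Item lit] , [Seq [Item c]]]]]

4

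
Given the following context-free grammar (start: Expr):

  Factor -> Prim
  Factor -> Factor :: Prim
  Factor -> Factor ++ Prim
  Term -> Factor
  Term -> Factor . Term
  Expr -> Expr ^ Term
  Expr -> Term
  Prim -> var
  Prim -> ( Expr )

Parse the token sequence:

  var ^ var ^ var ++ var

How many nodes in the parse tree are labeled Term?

[Expr [Expr [Expr [Term [Factor [Prim var]]]] ^ [Term [Factor [Prim var]]]] ^ [Term [Factor [Factor [Prim var]] ++ [Prim var]]]]

3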